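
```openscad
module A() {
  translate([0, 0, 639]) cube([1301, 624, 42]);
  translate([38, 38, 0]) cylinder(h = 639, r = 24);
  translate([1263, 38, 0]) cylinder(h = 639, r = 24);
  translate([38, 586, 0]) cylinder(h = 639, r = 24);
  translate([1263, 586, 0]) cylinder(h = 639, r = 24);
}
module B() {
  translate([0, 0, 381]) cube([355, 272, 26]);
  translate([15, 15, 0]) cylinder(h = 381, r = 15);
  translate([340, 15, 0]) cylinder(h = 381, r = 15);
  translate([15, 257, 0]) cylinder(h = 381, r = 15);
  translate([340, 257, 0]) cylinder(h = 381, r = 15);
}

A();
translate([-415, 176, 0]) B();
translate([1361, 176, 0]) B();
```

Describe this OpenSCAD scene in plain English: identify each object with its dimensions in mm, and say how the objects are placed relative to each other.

A is a table: top 1301 mm (x) × 624 mm (y), 42 mm thick, upper face at z = 681 mm, on four round legs of 48 mm diameter, each leg's bounding box inset 14 mm from the nearest pair of top edges, running from z = 0 to the bottom of the top.

B is a four-legged stool. The seat is a 355×272×26 mm slab whose top surface is at z = 407 mm; four round legs, each 30 mm in diameter, run from the floor (z = 0) to the underside of the seat, each leg's axis is inset half a diameter from the nearest pair of seat edges (so the leg's bounding box is flush with the corner).

Two stools sit around the table at the −x, +x sides.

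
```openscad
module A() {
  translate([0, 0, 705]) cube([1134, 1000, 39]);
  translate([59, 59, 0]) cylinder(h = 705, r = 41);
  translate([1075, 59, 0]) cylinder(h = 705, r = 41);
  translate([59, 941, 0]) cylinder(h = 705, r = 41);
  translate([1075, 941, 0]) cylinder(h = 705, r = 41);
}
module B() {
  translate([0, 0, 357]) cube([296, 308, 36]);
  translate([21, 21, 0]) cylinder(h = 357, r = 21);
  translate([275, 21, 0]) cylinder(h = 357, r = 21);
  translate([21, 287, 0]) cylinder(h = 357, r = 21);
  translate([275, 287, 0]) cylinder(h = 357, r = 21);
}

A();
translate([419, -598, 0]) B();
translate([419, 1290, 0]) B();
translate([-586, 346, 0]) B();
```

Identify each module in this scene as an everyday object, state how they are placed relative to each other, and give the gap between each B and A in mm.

A is a table. B is a stool. Three stools sit around the table at the −y, +y, −x sides. The gap between each stool and the table is 290 mm.

Each stool's nearest face is 290 mm from the table's bounding box.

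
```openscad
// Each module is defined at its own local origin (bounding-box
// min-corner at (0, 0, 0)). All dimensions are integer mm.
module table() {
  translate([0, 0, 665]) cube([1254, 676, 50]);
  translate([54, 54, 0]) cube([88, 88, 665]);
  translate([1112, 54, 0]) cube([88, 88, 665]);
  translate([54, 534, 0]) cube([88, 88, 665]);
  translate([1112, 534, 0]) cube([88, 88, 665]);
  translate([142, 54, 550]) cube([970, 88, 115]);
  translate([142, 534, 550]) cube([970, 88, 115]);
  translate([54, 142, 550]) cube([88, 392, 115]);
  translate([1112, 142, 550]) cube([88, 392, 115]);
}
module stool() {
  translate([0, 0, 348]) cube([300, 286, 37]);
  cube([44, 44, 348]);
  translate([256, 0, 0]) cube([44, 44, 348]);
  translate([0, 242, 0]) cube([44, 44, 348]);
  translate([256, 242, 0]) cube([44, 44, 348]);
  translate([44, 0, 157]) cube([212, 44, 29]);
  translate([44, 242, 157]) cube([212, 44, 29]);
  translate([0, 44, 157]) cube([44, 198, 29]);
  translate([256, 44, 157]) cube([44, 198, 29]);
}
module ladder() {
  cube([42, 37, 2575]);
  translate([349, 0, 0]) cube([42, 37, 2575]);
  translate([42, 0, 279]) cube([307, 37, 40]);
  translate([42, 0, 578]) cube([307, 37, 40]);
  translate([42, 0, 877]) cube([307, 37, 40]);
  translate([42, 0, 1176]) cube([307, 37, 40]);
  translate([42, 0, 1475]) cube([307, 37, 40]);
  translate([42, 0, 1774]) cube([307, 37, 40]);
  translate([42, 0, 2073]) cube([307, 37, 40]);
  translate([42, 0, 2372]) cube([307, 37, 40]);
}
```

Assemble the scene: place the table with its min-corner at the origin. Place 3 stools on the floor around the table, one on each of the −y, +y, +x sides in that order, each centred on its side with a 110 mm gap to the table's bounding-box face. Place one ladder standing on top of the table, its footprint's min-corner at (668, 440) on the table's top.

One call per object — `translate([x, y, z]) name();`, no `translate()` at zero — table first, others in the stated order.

table();
translate([477, -396, 0]) stool();
translate([477, 786, 0]) stool();
translate([1364, 195, 0]) stool();
translate([668, 440, 715]) ladder();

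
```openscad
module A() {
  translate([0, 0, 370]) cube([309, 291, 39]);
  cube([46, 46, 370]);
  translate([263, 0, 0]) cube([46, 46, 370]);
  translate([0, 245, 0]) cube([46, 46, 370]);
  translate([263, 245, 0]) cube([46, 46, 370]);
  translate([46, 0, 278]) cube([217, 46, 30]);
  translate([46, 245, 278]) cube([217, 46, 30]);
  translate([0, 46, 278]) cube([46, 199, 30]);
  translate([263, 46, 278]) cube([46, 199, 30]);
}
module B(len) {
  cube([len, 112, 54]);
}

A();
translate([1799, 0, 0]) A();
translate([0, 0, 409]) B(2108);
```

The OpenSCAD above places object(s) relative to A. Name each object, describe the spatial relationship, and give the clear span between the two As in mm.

Second stool starts at x = 1799; first ends at x = 309; clear span = 1799 − 309 = 1490 mm.

A is a stool. B is a beam. A beam spans the tops of two stools. The clear span between the two stools is 1490 mm.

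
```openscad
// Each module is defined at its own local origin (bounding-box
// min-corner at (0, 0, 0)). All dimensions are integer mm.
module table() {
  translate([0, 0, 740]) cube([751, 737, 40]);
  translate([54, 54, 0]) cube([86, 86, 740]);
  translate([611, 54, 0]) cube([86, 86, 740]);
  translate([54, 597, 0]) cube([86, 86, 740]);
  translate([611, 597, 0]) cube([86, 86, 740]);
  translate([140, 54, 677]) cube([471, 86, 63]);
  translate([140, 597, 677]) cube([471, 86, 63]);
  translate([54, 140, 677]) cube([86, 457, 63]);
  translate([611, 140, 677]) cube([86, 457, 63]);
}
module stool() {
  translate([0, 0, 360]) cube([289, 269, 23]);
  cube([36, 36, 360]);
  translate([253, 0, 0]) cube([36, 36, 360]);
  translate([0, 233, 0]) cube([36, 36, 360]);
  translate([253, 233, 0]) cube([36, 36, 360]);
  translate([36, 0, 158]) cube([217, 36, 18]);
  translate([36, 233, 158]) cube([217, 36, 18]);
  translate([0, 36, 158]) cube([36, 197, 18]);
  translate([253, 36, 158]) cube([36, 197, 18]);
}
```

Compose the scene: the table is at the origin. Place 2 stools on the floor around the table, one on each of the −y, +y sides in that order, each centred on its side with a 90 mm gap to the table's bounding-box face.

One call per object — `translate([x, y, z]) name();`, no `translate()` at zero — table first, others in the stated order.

table();
translate([231, -359, 0]) stool();
translate([231, 827, 0]) stool();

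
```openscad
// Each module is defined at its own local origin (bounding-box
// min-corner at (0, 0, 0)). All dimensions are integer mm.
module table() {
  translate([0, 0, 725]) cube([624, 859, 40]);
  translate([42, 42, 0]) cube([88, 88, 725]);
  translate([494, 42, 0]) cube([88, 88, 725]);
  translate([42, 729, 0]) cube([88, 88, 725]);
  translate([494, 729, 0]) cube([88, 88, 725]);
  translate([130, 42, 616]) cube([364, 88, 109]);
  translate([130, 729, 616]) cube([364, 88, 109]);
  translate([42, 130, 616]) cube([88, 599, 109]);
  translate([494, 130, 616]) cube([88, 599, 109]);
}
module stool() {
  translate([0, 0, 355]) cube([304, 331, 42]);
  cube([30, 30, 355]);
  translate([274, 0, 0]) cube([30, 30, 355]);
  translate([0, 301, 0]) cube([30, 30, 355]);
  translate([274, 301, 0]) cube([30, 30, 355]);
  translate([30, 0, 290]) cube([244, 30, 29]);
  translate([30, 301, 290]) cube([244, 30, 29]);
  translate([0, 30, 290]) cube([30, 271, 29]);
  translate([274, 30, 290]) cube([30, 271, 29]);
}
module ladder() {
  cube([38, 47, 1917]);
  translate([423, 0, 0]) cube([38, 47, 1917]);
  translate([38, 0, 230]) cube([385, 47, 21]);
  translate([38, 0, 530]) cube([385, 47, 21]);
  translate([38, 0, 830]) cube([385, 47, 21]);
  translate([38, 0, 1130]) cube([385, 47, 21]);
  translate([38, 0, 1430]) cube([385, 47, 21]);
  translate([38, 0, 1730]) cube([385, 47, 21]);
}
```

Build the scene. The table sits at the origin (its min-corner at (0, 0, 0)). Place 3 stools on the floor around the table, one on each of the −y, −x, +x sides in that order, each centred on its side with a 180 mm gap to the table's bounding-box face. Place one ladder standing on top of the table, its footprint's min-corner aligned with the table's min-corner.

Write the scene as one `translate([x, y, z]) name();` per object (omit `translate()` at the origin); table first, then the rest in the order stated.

table();
translate([160, -511, 0]) stool();
translate([-484, 264, 0]) stool();
translate([804, 264, 0]) stool();
translate([0, 0, 765]) ladder();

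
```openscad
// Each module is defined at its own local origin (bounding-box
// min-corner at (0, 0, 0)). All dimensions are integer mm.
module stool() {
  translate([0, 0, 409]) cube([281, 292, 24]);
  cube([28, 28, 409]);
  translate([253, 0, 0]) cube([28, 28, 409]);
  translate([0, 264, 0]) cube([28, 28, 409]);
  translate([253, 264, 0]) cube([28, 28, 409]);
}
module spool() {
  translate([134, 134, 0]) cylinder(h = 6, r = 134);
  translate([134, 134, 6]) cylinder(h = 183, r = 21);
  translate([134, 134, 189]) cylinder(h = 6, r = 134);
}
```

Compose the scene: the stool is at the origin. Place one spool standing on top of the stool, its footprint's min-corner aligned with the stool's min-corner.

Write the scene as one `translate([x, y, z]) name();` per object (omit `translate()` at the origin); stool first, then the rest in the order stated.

stool();
translate([0, 0, 433]) spool();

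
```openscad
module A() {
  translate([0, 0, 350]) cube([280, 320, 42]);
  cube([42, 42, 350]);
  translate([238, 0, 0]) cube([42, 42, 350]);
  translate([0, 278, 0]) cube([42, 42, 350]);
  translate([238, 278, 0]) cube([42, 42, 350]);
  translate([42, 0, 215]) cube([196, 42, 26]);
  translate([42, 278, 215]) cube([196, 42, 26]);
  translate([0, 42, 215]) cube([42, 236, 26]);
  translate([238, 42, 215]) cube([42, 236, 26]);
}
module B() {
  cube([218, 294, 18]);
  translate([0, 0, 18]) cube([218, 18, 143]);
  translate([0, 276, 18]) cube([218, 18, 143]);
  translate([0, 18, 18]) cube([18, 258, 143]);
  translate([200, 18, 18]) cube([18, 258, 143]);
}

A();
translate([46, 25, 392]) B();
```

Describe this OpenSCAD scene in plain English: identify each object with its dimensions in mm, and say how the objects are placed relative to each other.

A is a four-legged stool. The seat is a 280×320×42 mm slab whose top surface is at z = 392 mm; four square legs, each 42×42 mm in cross-section, run from the floor (z = 0) to the underside of the seat, each flush with a corner of the seat. Four stretchers, 42 mm wide and 26 mm tall, connect adjacent legs with their undersides at z = 215 mm, each running between the inner faces of the legs it joins and aligned with the legs' outer faces on the other axis.

B is an open storage box with external size 218×294×161 mm and wall thickness 18 mm (the base is also 18 mm thick). The base covers the whole footprint; the four walls stand on the base, with the y-facing walls full-width and the x-facing walls fitting between their inner faces.

The open box is on top of the stool.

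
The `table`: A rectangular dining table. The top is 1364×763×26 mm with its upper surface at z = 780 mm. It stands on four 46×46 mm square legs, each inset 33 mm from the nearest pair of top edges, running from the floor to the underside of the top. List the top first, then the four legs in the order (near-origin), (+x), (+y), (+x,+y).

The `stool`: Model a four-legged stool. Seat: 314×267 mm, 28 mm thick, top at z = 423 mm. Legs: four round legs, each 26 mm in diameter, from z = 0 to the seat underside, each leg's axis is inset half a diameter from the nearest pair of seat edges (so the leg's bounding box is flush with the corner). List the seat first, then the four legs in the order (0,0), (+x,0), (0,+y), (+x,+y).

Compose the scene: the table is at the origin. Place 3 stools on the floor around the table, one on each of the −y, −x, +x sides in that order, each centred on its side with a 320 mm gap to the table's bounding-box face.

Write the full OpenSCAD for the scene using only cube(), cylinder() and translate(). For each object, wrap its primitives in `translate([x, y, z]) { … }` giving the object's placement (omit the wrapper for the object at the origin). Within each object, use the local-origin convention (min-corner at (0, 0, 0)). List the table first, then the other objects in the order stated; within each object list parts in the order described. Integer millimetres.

translate([0, 0, 754]) cube([1364, 763, 26]);
translate([33, 33, 0]) cube([46, 46, 754]);
translate([1285, 33, 0]) cube([46, 46, 754]);
translate([33, 684, 0]) cube([46, 46, 754]);
translate([1285, 684, 0]) cube([46, 46, 754]);
translate([525, -587, 0]) {
  translate([0, 0, 395]) cube([314, 267, 28]);
  translate([13, 13, 0]) cylinder(h = 395, r = 13);
  translate([301, 13, 0]) cylinder(h = 395, r = 13);
  translate([13, 254, 0]) cylinder(h = 395, r = 13);
  translate([301, 254, 0]) cylinder(h = 395, r = 13);
}
translate([-634, 248, 0]) {
  translate([0, 0, 395]) cube([314, 267, 28]);
  translate([13, 13, 0]) cylinder(h = 395, r = 13);
  translate([301, 13, 0]) cylinder(h = 395, r = 13);
  translate([13, 254, 0]) cylinder(h = 395, r = 13);
  translate([301, 254, 0]) cylinder(h = 395, r = 13);
}
translate([1684, 248, 0]) {
  translate([0, 0, 395]) cube([314, 267, 28]);
  translate([13, 13, 0]) cylinder(h = 395, r = 13);
  translate([301, 13, 0]) cylinder(h = 395, r = 13);
  translate([13, 254, 0]) cylinder(h = 395, r = 13);
  translate([301, 254, 0]) cylinder(h = 395, r = 13);
}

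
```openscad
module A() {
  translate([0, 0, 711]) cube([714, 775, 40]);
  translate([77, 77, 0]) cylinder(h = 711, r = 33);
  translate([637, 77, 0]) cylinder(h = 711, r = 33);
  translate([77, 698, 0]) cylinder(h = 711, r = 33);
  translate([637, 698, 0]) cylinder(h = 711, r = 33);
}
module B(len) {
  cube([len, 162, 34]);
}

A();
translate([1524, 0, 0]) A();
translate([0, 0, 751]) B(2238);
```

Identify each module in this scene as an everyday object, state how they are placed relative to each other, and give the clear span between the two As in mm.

Second table starts at x = 1524; first ends at x = 714; clear span = 1524 − 714 = 810 mm.

A is a table. B is a beam. A beam spans the tops of two tables. The clear span between the two tables is 810 mm.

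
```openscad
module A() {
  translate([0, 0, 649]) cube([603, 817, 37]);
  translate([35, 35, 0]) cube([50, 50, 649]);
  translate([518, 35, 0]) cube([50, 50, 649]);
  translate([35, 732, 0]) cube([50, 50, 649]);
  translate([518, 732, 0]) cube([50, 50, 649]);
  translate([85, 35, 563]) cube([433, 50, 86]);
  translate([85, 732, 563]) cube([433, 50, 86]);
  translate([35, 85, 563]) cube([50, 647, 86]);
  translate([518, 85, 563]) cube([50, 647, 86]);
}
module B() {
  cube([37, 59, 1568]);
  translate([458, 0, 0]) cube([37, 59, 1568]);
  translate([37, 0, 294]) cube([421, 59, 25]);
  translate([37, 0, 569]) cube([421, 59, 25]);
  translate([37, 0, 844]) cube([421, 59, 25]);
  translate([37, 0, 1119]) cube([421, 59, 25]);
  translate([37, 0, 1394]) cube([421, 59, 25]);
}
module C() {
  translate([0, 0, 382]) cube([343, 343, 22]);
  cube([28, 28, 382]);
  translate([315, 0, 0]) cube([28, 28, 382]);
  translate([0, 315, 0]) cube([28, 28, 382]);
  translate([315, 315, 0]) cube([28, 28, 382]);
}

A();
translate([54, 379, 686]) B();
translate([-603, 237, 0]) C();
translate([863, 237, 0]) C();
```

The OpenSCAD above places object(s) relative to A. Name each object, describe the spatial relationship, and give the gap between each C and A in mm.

Each stool's nearest face is 260 mm from the table's bounding box.

A is a table. B is a ladder. C is a stool. The ladder is on top of the table, centred. Two stools sit around the table at the −x, +x sides. The gap between each stool and the table is 260 mm.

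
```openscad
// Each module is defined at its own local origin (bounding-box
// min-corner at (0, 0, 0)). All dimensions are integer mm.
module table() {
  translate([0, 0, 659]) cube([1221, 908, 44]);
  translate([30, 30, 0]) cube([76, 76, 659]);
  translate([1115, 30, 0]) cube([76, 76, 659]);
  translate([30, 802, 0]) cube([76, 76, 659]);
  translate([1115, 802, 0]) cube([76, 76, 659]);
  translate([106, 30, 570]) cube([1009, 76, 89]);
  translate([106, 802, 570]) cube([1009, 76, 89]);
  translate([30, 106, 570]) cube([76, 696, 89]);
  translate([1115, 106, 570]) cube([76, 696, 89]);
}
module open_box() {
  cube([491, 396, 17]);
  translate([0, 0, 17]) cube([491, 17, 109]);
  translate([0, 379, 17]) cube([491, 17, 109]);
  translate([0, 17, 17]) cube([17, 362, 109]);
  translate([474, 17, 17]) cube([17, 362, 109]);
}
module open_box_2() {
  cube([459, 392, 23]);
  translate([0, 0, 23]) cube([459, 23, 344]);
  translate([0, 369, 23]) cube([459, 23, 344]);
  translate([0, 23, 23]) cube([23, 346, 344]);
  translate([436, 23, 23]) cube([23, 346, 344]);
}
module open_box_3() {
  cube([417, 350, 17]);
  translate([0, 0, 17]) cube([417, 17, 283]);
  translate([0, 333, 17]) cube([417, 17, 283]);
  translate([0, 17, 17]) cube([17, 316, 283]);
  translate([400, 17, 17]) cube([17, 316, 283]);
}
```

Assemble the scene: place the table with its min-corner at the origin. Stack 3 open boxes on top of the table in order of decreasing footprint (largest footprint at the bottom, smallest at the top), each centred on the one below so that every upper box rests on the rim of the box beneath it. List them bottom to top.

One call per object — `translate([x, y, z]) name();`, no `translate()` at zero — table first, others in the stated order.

table();
translate([365, 256, 703]) open_box();
translate([381, 258, 829]) open_box_2();
translate([402, 279, 1196]) open_box_3();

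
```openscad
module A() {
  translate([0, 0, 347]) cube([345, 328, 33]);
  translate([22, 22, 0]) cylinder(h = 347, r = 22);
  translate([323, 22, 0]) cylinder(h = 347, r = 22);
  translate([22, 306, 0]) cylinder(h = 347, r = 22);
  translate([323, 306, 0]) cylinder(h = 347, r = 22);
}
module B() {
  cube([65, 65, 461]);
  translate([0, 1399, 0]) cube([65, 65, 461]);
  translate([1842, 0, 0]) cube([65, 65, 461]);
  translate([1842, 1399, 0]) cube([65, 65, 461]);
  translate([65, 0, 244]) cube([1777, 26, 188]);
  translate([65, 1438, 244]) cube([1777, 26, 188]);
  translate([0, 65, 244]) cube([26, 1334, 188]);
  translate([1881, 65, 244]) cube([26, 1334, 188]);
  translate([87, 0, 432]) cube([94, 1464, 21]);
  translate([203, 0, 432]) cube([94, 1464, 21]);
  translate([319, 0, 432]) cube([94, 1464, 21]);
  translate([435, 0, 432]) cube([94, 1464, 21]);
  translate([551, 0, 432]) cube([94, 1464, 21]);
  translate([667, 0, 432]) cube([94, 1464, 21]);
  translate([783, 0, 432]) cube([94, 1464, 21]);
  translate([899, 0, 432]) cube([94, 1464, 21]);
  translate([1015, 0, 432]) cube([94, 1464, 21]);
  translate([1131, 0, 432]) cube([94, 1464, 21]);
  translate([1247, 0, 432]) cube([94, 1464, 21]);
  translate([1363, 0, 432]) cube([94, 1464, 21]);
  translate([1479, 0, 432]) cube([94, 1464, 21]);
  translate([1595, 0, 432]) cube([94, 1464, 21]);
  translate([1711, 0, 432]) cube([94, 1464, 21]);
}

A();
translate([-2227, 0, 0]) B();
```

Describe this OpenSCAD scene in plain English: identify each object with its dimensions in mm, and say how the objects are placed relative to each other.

A is a simple wooden stool: a rectangular seat 345 mm (x) by 328 mm (y), 33 mm thick, top face at z = 380 mm, on four round legs, each 44 mm in diameter. The legs rest on z = 0, each leg's axis is inset half a diameter from the nearest pair of seat edges (so the leg's bounding box is flush with the corner).

B is a bed frame 1907 mm long (x) by 1464 mm wide (y). Four 65×65 mm corner posts, 461 mm tall, at the corners of the footprint. Four rails of 26 mm thickness and 188 mm height run between adjacent posts with their undersides at z = 244 mm, their outer faces flush with the outside of the frame (the two x-running rails run between the posts' inner faces; the two y-running rails run between the posts' inner faces). 15 slats, each 94 mm wide (x) and 21 mm thick, lie across the top of the two x-running rails, running the full 1464 mm width of the frame in y; the slats are evenly spaced along x between the inner faces of the end posts with equal gaps (rounded down to the nearest mm) at the −x end and between each pair — any rounding remainder accumulates at the +x end.

The bed frame is on the floor beside the stool on its −x side.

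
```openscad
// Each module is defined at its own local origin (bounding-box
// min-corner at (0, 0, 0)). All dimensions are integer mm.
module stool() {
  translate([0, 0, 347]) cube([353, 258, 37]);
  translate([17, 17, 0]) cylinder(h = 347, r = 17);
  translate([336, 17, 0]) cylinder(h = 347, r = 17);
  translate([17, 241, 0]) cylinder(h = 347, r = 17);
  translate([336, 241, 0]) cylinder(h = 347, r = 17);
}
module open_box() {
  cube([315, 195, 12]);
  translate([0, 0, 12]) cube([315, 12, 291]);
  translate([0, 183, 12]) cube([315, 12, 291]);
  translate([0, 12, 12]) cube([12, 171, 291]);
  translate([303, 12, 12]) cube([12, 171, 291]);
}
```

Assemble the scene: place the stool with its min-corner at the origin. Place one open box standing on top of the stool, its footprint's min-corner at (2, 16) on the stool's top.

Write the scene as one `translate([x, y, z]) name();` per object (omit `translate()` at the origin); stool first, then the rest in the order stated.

stool();
translate([2, 16, 384]) open_box();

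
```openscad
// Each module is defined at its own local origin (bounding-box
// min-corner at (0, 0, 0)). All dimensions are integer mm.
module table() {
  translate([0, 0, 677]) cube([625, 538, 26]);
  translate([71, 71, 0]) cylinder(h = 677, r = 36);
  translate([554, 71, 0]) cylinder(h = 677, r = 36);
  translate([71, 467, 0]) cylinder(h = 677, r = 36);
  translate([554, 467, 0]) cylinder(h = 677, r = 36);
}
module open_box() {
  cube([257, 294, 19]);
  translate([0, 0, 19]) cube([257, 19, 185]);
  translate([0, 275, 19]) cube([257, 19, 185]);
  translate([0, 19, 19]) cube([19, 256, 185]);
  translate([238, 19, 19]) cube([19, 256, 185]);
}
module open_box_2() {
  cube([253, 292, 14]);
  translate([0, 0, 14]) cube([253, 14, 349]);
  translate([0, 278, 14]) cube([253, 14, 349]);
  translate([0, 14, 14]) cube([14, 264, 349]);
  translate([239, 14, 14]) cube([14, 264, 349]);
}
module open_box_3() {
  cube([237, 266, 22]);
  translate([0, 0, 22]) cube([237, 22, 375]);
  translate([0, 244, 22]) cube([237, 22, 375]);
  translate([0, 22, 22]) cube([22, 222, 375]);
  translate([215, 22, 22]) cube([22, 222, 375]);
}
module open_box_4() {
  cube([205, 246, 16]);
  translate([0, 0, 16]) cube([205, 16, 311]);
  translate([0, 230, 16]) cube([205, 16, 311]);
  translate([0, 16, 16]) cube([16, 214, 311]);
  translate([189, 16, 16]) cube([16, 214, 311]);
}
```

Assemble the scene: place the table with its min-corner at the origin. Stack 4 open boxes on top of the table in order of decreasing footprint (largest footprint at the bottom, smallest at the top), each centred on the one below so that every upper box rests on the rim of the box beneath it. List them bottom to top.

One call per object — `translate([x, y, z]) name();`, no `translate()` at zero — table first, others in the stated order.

table();
translate([184, 122, 703]) open_box();
translate([186, 123, 907]) open_box_2();
translate([194, 136, 1270]) open_box_3();
translate([210, 146, 1667]) open_box_4();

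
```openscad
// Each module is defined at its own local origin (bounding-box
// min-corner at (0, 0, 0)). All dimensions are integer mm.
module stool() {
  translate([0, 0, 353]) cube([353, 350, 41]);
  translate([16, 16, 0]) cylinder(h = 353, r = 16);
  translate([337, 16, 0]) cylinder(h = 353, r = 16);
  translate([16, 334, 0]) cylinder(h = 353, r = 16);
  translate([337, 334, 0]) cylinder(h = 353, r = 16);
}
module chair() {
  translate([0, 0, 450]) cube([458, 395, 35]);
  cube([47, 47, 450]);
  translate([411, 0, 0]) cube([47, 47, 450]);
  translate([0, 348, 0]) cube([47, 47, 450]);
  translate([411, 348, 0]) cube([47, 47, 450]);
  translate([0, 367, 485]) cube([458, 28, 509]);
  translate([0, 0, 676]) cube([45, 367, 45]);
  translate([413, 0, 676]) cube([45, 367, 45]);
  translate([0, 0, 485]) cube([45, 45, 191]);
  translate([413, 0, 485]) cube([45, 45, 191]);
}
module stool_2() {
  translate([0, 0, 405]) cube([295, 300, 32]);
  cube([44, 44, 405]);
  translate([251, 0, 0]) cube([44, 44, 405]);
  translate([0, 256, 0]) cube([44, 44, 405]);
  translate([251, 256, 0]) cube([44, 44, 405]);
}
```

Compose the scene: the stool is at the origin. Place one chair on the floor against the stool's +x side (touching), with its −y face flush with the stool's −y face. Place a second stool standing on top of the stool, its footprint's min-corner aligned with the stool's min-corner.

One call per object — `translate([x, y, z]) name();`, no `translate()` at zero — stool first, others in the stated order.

stool();
translate([353, 0, 0]) chair();
translate([0, 0, 394]) stool_2();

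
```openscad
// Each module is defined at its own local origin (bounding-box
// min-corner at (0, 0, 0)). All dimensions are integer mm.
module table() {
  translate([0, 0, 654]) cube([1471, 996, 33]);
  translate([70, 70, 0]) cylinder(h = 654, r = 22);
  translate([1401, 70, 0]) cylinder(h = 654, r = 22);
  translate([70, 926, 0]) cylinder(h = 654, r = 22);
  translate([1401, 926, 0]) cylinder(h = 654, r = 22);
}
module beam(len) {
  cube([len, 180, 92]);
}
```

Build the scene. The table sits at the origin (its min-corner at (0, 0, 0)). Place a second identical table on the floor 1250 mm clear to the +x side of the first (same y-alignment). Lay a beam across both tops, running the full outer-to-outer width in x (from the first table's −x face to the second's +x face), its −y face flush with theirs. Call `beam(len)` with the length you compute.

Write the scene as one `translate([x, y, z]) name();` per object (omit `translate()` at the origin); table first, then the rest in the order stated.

table();
translate([2721, 0, 0]) table();
translate([0, 0, 687]) beam(4192);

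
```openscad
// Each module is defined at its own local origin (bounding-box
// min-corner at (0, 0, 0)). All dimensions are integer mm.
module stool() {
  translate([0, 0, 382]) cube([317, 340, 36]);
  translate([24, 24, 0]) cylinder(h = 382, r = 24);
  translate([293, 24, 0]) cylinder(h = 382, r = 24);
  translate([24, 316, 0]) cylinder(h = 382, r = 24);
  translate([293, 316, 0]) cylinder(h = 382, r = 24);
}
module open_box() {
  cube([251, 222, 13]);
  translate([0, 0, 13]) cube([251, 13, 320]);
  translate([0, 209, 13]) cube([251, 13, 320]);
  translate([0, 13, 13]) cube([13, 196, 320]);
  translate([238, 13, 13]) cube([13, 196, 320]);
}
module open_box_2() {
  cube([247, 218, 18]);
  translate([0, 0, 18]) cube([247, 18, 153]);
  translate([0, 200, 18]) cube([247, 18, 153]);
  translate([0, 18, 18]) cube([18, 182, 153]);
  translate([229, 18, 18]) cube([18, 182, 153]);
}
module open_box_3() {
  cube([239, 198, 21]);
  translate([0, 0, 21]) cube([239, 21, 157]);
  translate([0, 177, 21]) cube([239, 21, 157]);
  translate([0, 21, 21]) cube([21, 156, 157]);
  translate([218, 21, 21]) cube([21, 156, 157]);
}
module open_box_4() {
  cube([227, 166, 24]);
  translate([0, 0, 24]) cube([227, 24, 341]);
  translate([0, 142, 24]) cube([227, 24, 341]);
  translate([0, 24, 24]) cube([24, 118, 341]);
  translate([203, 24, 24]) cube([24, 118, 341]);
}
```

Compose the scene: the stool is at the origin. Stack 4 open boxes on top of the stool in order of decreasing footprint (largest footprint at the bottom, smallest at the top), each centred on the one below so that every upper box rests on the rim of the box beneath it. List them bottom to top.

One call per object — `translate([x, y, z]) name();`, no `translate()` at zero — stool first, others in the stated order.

stool();
translate([33, 59, 418]) open_box();
translate([35, 61, 751]) open_box_2();
translate([39, 71, 922]) open_box_3();
translate([45, 87, 1100]) open_box_4();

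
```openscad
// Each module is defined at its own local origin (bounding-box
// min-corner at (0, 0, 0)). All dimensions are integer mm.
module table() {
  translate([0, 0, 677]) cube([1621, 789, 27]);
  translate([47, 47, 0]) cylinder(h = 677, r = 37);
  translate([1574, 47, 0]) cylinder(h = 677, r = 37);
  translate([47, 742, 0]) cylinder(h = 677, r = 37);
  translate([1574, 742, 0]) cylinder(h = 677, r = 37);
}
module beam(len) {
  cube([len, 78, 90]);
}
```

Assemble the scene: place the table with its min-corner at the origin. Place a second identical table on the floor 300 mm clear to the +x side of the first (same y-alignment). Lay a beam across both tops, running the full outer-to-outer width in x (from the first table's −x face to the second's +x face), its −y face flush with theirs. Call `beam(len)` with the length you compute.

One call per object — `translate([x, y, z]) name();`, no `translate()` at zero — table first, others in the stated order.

table();
translate([1921, 0, 0]) table();
translate([0, 0, 704]) beam(3542);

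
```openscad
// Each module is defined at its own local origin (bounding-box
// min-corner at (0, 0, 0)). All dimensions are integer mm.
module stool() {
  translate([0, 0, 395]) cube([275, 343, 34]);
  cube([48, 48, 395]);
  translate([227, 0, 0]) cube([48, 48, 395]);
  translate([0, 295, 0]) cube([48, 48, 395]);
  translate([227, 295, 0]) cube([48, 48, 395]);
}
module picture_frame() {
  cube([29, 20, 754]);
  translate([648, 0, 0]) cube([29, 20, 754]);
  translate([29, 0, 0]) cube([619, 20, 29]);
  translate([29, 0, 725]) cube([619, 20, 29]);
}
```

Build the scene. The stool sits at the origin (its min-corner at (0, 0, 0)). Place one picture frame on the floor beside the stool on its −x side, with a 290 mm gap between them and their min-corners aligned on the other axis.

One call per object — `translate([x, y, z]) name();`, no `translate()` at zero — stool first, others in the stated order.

stool();
translate([-967, 0, 0]) picture_frame();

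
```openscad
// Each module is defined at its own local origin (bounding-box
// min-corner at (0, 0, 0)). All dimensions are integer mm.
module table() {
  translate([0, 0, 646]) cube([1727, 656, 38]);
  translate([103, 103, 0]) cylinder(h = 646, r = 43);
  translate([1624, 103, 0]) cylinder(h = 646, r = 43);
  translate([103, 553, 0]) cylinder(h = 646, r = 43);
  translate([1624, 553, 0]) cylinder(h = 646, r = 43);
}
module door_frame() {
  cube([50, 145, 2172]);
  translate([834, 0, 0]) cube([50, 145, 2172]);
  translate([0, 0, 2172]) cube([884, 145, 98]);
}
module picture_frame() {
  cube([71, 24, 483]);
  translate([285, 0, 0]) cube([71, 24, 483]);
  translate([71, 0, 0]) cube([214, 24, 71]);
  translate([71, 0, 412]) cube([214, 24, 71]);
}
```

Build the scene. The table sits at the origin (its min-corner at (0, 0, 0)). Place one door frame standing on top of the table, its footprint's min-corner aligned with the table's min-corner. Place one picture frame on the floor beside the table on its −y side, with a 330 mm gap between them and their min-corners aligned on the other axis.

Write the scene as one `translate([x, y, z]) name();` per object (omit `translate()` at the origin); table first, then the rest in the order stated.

table();
translate([0, 0, 684]) door_frame();
translate([0, -354, 0]) picture_frame();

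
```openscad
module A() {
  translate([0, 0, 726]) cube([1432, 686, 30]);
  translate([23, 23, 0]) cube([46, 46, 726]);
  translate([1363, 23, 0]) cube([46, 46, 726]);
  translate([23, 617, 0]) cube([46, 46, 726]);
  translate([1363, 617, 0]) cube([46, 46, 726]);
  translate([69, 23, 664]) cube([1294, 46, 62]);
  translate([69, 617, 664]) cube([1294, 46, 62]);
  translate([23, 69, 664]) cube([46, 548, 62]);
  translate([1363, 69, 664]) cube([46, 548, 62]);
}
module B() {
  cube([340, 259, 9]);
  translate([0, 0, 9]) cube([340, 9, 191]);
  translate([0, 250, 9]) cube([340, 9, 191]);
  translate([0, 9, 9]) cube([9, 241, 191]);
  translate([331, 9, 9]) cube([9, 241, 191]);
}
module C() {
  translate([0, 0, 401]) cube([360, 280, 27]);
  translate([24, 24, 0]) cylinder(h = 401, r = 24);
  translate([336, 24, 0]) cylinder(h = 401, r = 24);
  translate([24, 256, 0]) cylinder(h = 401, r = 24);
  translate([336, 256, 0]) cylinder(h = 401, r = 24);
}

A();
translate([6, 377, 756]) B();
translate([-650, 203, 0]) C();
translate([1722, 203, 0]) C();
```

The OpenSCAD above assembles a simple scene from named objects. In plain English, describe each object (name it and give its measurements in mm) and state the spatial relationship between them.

A is a table: top 1432 mm (x) × 686 mm (y), 30 mm thick, upper face at z = 756 mm, on four 46×46 mm square legs, each inset 23 mm from the nearest pair of top edges, running from z = 0 to the bottom of the top. Four apron rails, 46 mm thick and 62 mm tall, run between adjacent legs with their top edges flush with the underside of the top and their outer faces flush with the legs' outer faces.

B is an open storage box with external size 340×259×200 mm and wall thickness 9 mm (the base is also 9 mm thick). The base covers the whole footprint; the four walls stand on the base, with the y-facing walls full-width and the x-facing walls fitting between their inner faces.

C is a four-legged stool. The seat is 360×280 mm, 27 mm thick, top at z = 428 mm. It stands on four round legs, each 48 mm in diameter, from z = 0 to the seat underside, each leg's axis is inset half a diameter from the nearest pair of seat edges (so the leg's bounding box is flush with the corner).

The open box is on top of the table. Two stools sit around the table at the −x, +x sides.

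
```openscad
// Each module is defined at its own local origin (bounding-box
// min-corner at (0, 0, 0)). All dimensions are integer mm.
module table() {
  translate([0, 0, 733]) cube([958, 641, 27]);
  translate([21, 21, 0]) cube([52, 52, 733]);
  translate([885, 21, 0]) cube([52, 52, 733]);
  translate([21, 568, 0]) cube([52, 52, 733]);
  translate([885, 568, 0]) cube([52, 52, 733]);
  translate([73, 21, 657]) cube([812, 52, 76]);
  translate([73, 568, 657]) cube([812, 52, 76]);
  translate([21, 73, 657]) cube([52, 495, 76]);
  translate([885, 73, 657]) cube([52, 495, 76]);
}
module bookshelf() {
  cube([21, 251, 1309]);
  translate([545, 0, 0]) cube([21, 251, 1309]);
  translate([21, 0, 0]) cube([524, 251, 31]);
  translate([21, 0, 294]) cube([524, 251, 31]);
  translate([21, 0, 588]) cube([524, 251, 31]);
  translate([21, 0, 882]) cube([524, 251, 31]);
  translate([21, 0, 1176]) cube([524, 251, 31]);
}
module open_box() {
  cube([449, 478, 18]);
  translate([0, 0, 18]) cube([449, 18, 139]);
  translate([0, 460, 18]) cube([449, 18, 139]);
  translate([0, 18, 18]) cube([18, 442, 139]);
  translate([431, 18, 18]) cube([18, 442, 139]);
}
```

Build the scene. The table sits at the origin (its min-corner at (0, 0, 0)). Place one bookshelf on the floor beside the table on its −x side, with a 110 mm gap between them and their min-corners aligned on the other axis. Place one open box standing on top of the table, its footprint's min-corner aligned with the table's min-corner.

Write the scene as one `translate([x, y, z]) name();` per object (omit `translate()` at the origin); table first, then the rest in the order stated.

table();
translate([-676, 0, 0]) bookshelf();
translate([0, 0, 760]) open_box();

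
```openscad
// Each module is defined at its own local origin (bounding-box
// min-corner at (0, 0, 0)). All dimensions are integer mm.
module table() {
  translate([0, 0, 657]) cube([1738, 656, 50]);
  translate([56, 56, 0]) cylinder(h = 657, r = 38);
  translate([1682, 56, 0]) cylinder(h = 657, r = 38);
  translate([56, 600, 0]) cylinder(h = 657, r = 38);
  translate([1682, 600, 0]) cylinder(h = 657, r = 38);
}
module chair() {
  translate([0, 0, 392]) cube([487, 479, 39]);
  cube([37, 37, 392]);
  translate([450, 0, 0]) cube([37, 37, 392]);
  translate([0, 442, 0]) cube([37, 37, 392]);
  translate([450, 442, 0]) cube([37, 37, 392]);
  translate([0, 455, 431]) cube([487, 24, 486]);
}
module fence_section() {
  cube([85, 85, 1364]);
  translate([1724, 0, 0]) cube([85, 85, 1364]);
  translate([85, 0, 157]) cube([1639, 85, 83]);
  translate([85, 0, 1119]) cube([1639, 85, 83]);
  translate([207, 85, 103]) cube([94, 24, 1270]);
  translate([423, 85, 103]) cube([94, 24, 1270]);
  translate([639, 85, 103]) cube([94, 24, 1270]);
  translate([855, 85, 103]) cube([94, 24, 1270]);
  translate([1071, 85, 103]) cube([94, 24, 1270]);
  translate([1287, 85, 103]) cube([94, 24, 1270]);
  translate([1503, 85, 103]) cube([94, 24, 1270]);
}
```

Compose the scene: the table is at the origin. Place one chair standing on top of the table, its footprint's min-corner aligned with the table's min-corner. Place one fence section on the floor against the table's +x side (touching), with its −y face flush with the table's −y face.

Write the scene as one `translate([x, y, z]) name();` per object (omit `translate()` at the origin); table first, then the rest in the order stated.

table();
translate([0, 0, 707]) chair();
translate([1738, 0, 0]) fence_section();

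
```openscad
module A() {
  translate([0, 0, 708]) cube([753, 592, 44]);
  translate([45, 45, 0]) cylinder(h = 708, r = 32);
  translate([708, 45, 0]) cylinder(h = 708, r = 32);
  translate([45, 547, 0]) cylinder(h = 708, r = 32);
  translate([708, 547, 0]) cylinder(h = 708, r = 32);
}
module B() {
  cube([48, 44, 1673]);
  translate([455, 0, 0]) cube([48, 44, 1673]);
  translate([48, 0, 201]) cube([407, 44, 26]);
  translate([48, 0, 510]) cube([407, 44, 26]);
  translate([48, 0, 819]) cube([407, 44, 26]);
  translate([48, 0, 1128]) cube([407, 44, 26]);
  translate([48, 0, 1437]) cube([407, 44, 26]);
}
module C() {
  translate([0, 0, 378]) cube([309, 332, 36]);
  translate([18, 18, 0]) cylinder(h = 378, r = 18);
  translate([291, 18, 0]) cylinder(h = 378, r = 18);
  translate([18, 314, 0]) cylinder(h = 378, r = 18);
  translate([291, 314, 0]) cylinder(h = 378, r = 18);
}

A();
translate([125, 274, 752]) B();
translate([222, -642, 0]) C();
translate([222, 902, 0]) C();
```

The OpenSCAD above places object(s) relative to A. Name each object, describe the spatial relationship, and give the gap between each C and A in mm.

A is a table. B is a ladder. C is a stool. The ladder is on top of the table, centred. Two stools sit around the table at the −y, +y sides. The gap between each stool and the table is 310 mm.

Each stool's nearest face is 310 mm from the table's bounding box.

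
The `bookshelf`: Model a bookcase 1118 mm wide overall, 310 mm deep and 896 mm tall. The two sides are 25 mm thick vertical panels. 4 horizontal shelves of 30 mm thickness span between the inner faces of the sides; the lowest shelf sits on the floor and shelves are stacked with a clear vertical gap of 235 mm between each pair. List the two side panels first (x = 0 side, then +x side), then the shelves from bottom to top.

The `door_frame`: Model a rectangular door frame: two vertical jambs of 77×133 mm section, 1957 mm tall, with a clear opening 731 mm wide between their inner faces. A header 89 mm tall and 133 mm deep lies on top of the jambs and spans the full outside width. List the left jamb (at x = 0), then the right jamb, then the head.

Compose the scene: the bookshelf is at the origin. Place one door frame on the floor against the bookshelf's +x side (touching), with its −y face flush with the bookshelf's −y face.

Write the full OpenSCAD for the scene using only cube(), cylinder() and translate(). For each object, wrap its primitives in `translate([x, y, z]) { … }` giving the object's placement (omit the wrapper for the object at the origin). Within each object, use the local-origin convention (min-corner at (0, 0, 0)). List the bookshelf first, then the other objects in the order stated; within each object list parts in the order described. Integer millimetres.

cube([25, 310, 896]);
translate([1093, 0, 0]) cube([25, 310, 896]);
translate([25, 0, 0]) cube([1068, 310, 30]);
translate([25, 0, 265]) cube([1068, 310, 30]);
translate([25, 0, 530]) cube([1068, 310, 30]);
translate([25, 0, 795]) cube([1068, 310, 30]);
translate([1118, 0, 0]) {
  cube([77, 133, 1957]);
  translate([808, 0, 0]) cube([77, 133, 1957]);
  translate([0, 0, 1957]) cube([885, 133, 89]);
}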